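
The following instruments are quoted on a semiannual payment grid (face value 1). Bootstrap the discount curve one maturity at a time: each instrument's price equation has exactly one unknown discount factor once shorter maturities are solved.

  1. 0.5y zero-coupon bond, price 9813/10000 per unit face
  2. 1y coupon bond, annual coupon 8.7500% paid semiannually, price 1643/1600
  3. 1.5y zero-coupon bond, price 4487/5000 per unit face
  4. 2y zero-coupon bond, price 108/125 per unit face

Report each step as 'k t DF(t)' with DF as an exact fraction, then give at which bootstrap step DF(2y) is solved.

1 1/2 9813/10000
2 1 9427/10000
3 3/2 4487/5000
4 2 108/125
DF(2y) is solved at step 4

step 1 [0.5y] zero: DF = P = 9813/10000 ≈ 0.981300
step 2 [1y] bond c/2=7/160: DF=(1643/1600 − 7/160·(0.981300))/(1+7/160) = 9427/10000 ≈ 0.942700
step 3 [1.5y] zero: DF = P = 4487/5000 ≈ 0.897400
step 4 [2y] zero: DF = P = 108/125 ≈ 0.864000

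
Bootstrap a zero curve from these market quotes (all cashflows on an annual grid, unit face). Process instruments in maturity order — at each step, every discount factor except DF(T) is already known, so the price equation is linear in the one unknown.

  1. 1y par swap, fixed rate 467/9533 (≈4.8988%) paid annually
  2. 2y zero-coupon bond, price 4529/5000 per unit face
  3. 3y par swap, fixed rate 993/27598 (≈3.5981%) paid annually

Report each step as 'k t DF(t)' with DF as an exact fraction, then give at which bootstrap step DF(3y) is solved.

step 1 [1y] swap r/1=467/9533: DF=(1 − 467/9533·(0))/(1+467/9533) = 9533/10000 ≈ 0.953300
step 2 [2y] zero: DF = P = 4529/5000 ≈ 0.905800
step 3 [3y] swap r/1=993/27598: DF=(1 − 993/27598·(0.953300+0.905800))/(1+993/27598) = 9007/10000 ≈ 0.900700

1 1 9533/10000
2 2 4529/5000
3 3 9007/10000
DF(3y) is solved at step 3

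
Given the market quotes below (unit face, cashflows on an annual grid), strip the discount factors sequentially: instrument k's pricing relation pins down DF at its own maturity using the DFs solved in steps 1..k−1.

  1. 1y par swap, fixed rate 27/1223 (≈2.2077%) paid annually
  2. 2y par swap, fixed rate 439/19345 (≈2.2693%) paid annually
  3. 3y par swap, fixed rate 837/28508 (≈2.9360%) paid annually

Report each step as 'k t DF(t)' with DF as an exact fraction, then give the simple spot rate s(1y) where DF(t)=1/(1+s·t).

1 1 1223/1250
2 2 9561/10000
3 3 9163/10000
s(1y) = (1/(1223/1250) − 1)/(1) = 27/1223 ≈ 2.2077%

step 1 [1y] swap r/1=27/1223: DF=(1 − 27/1223·(0))/(1+27/1223) = 1223/1250 ≈ 0.978400
step 2 [2y] swap r/1=439/19345: DF=(1 − 439/19345·(0.978400))/(1+439/19345) = 9561/10000 ≈ 0.956100
step 3 [3y] swap r/1=837/28508: DF=(1 − 837/28508·(0.978400+0.956100))/(1+837/28508) = 9163/10000 ≈ 0.916300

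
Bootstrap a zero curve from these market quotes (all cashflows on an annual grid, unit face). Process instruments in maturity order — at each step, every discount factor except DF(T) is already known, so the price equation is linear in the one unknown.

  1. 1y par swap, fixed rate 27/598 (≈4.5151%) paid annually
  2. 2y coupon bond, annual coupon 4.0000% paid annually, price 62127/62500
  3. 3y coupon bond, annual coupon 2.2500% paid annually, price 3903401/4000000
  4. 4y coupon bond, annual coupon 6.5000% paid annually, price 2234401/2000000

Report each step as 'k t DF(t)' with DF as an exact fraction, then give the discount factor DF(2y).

1 1 598/625
2 2 919/1000
3 3 9131/10000
4 4 2197/2500
DF(2y) = 919/1000 ≈ 0.919000

step 1 [1y] swap r/1=27/598: DF=(1 − 27/598·(0))/(1+27/598) = 598/625 ≈ 0.956800
step 2 [2y] bond c/1=1/25: DF=(62127/62500 − 1/25·(0.956800))/(1+1/25) = 919/1000 ≈ 0.919000
step 3 [3y] bond c/1=9/400: DF=(3903401/4000000 − 9/400·(0.956800+0.919000))/(1+9/400) = 9131/10000 ≈ 0.913100
step 4 [4y] bond c/1=13/200: DF=(2234401/2000000 − 13/200·(0.956800+0.919000+0.913100))/(1+13/200) = 2197/2500 ≈ 0.878800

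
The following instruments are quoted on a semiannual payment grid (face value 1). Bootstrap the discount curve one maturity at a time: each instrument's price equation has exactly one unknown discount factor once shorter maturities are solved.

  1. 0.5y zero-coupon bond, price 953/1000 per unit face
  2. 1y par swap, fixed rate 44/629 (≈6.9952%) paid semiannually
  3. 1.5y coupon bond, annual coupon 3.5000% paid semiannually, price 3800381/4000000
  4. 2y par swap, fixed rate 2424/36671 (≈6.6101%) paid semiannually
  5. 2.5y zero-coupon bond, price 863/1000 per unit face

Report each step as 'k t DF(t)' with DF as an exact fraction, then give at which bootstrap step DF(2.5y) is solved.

step 1 [0.5y] zero: DF = P = 953/1000 ≈ 0.953000
step 2 [1y] swap r/2=22/629: DF=(1 − 22/629·(0.953000))/(1+22/629) = 467/500 ≈ 0.934000
step 3 [1.5y] bond c/2=7/400: DF=(3800381/4000000 − 7/400·(0.953000+0.934000))/(1+7/400) = 9013/10000 ≈ 0.901300
step 4 [2y] swap r/2=1212/36671: DF=(1 − 1212/36671·(0.953000+0.934000+0.901300))/(1+1212/36671) = 2197/2500 ≈ 0.878800
step 5 [2.5y] zero: DF = P = 863/1000 ≈ 0.863000

1 1/2 953/1000
2 1 467/500
3 3/2 9013/10000
4 2 2197/2500
5 5/2 863/1000
DF(2.5y) is solved at step 5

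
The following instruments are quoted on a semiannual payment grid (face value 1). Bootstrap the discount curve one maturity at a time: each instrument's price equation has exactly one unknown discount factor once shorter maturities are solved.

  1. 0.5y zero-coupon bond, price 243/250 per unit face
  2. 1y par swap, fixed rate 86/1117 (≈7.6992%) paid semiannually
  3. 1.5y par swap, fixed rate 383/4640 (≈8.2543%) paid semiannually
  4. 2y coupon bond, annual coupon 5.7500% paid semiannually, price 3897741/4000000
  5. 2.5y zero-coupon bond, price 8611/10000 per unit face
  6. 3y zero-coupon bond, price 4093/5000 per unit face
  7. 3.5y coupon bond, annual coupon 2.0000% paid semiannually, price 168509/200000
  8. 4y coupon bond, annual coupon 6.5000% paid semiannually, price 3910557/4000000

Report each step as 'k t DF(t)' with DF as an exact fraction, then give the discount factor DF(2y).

step 1 [0.5y] zero: DF = P = 243/250 ≈ 0.972000
step 2 [1y] swap r/2=43/1117: DF=(1 − 43/1117·(0.972000))/(1+43/1117) = 9269/10000 ≈ 0.926900
step 3 [1.5y] swap r/2=383/9280: DF=(1 − 383/9280·(0.972000+0.926900))/(1+383/9280) = 8851/10000 ≈ 0.885100
step 4 [2y] bond c/2=23/800: DF=(3897741/4000000 − 23/800·(0.972000+0.926900+0.885100))/(1+23/800) = 4347/5000 ≈ 0.869400
step 5 [2.5y] zero: DF = P = 8611/10000 ≈ 0.861100
step 6 [3y] zero: DF = P = 4093/5000 ≈ 0.818600
step 7 [3.5y] bond c/2=1/100: DF=(168509/200000 − 1/100·(0.972000+0.926900+0.885100+0.869400+0.861100+0.818600))/(1+1/100) = 3907/5000 ≈ 0.781400
step 8 [4y] bond c/2=13/400: DF=(3910557/4000000 − 13/400·(0.972000+0.926900+0.885100+0.869400+0.861100+0.818600+0.781400))/(1+13/400) = 943/1250 ≈ 0.754400

1 1/2 243/250
2 1 9269/10000
3 3/2 8851/10000
4 2 4347/5000
5 5/2 8611/10000
6 3 4093/5000
7 7/2 3907/5000
8 4 943/1250
DF(2y) = 4347/5000 ≈ 0.869400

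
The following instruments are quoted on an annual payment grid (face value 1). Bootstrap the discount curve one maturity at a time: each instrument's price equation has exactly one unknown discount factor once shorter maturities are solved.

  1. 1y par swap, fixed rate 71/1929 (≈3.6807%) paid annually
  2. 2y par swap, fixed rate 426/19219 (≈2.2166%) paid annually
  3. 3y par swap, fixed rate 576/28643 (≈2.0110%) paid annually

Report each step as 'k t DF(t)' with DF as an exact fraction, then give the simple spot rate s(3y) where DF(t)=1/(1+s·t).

1 1 1929/2000
2 2 4787/5000
3 3 589/625
s(3y) = (1/(589/625) − 1)/(3) = 12/589 ≈ 2.0374%

step 1 [1y] swap r/1=71/1929: DF=(1 − 71/1929·(0))/(1+71/1929) = 1929/2000 ≈ 0.964500
step 2 [2y] swap r/1=426/19219: DF=(1 − 426/19219·(0.964500))/(1+426/19219) = 4787/5000 ≈ 0.957400
step 3 [3y] swap r/1=576/28643: DF=(1 − 576/28643·(0.964500+0.957400))/(1+576/28643) = 589/625 ≈ 0.942400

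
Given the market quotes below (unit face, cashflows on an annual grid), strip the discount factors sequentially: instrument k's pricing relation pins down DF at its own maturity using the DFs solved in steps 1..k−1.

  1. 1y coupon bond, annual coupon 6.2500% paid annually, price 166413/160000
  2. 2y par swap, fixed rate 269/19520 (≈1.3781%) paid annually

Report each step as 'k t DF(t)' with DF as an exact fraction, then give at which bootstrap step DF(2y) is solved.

1 1 9789/10000
2 2 9731/10000
DF(2y) is solved at step 2

step 1 [1y] bond c/1=1/16: DF=(166413/160000 − 1/16·(0))/(1+1/16) = 9789/10000 ≈ 0.978900
step 2 [2y] swap r/1=269/19520: DF=(1 − 269/19520·(0.978900))/(1+269/19520) = 9731/10000 ≈ 0.973100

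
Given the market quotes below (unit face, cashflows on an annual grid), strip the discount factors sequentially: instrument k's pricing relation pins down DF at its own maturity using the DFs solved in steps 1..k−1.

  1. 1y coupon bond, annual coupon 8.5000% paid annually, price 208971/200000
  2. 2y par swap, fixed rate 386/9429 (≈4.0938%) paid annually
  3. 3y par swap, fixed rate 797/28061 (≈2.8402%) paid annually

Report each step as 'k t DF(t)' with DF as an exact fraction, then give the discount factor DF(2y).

step 1 [1y] bond c/1=17/200: DF=(208971/200000 − 17/200·(0))/(1+17/200) = 963/1000 ≈ 0.963000
step 2 [2y] swap r/1=386/9429: DF=(1 − 386/9429·(0.963000))/(1+386/9429) = 2307/2500 ≈ 0.922800
step 3 [3y] swap r/1=797/28061: DF=(1 − 797/28061·(0.963000+0.922800))/(1+797/28061) = 9203/10000 ≈ 0.920300

1 1 963/1000
2 2 2307/2500
3 3 9203/10000
DF(2y) = 2307/2500 ≈ 0.922800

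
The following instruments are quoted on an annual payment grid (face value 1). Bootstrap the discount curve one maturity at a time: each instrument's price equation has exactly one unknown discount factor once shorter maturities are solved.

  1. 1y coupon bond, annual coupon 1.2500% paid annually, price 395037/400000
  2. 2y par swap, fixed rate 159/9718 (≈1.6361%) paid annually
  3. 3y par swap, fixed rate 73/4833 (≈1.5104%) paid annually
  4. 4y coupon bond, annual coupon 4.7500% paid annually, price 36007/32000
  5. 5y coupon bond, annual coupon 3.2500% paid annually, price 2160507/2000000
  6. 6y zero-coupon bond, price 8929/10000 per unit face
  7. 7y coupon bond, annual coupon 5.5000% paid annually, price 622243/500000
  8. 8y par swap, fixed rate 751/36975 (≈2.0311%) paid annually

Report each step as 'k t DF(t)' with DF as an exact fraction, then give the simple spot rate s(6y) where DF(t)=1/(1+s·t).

step 1 [1y] bond c/1=1/80: DF=(395037/400000 − 1/80·(0))/(1+1/80) = 4877/5000 ≈ 0.975400
step 2 [2y] swap r/1=159/9718: DF=(1 − 159/9718·(0.975400))/(1+159/9718) = 4841/5000 ≈ 0.968200
step 3 [3y] swap r/1=73/4833: DF=(1 − 73/4833·(0.975400+0.968200))/(1+73/4833) = 4781/5000 ≈ 0.956200
step 4 [4y] bond c/1=19/400: DF=(36007/32000 − 19/400·(0.975400+0.968200+0.956200))/(1+19/400) = 9427/10000 ≈ 0.942700
step 5 [5y] bond c/1=13/400: DF=(2160507/2000000 − 13/400·(0.975400+0.968200+0.956200+0.942700))/(1+13/400) = 9253/10000 ≈ 0.925300
step 6 [6y] zero: DF = P = 8929/10000 ≈ 0.892900
step 7 [7y] bond c/1=11/200: DF=(622243/500000 − 11/200·(0.975400+0.968200+0.956200+0.942700+0.925300+0.892900))/(1+11/200) = 1769/2000 ≈ 0.884500
step 8 [8y] swap r/1=751/36975: DF=(1 − 751/36975·(0.975400+0.968200+0.956200+0.942700+0.925300+0.892900+0.884500))/(1+751/36975) = 4249/5000 ≈ 0.849800

1 1 4877/5000
2 2 4841/5000
3 3 4781/5000
4 4 9427/10000
5 5 9253/10000
6 6 8929/10000
7 7 1769/2000
8 8 4249/5000
s(6y) = (1/(8929/10000) − 1)/(6) = 357/17858 ≈ 1.9991%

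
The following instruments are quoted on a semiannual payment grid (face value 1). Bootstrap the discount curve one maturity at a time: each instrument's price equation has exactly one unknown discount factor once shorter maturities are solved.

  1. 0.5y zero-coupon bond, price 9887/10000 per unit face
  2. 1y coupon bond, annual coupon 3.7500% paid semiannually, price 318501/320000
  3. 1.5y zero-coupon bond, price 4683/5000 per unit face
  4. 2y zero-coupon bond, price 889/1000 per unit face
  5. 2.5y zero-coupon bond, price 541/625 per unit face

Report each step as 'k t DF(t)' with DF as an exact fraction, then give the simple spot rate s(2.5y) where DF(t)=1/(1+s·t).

1 1/2 9887/10000
2 1 2397/2500
3 3/2 4683/5000
4 2 889/1000
5 5/2 541/625
s(2.5y) = (1/(541/625) − 1)/(5/2) = 168/2705 ≈ 6.2107%

step 1 [0.5y] zero: DF = P = 9887/10000 ≈ 0.988700
step 2 [1y] bond c/2=3/160: DF=(318501/320000 − 3/160·(0.988700))/(1+3/160) = 2397/2500 ≈ 0.958800
step 3 [1.5y] zero: DF = P = 4683/5000 ≈ 0.936600
step 4 [2y] zero: DF = P = 889/1000 ≈ 0.889000
step 5 [2.5y] zero: DF = P = 541/625 ≈ 0.865600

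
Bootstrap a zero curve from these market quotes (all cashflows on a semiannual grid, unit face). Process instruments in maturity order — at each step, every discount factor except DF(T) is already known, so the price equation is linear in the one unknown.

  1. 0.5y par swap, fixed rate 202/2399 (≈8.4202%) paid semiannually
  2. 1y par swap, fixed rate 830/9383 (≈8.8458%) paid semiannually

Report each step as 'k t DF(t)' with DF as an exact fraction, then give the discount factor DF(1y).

1 1/2 2399/2500
2 1 917/1000
DF(1y) = 917/1000 ≈ 0.917000

step 1 [0.5y] swap r/2=101/2399: DF=(1 − 101/2399·(0))/(1+101/2399) = 2399/2500 ≈ 0.959600
step 2 [1y] swap r/2=415/9383: DF=(1 − 415/9383·(0.959600))/(1+415/9383) = 917/1000 ≈ 0.917000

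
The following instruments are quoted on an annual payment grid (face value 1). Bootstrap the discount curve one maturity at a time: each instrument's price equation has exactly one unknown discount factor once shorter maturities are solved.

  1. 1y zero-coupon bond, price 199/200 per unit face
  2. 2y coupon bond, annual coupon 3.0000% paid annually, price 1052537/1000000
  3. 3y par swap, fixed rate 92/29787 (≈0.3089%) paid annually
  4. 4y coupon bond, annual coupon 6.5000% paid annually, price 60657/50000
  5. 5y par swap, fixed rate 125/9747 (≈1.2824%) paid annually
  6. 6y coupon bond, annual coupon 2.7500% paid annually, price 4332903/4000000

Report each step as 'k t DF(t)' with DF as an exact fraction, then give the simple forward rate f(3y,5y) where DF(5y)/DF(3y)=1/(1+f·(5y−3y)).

step 1 [1y] zero: DF = P = 199/200 ≈ 0.995000
step 2 [2y] bond c/1=3/100: DF=(1052537/1000000 − 3/100·(0.995000))/(1+3/100) = 9929/10000 ≈ 0.992900
step 3 [3y] swap r/1=92/29787: DF=(1 − 92/29787·(0.995000+0.992900))/(1+92/29787) = 2477/2500 ≈ 0.990800
step 4 [4y] bond c/1=13/200: DF=(60657/50000 − 13/200·(0.995000+0.992900+0.990800))/(1+13/200) = 9573/10000 ≈ 0.957300
step 5 [5y] swap r/1=125/9747: DF=(1 − 125/9747·(0.995000+0.992900+0.990800+0.957300))/(1+125/9747) = 15/16 ≈ 0.937500
step 6 [6y] bond c/1=11/400: DF=(4332903/4000000 − 11/400·(0.995000+0.992900+0.990800+0.957300+0.937500))/(1+11/400) = 4619/5000 ≈ 0.923800

1 1 199/200
2 2 9929/10000
3 3 2477/2500
4 4 9573/10000
5 5 15/16
6 6 4619/5000
f(3y,5y) = ((2477/2500)/(15/16) − 1)/(2) = 533/18750 ≈ 2.8427%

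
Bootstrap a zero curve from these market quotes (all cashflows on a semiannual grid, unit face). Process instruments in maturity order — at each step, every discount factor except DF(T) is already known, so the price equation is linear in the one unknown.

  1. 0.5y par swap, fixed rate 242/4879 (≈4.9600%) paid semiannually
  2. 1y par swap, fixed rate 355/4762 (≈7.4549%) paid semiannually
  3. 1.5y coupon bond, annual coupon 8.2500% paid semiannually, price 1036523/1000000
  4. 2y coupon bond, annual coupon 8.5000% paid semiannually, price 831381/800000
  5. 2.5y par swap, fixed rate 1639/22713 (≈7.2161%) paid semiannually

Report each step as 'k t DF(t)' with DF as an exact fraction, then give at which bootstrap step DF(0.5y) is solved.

step 1 [0.5y] swap r/2=121/4879: DF=(1 − 121/4879·(0))/(1+121/4879) = 4879/5000 ≈ 0.975800
step 2 [1y] swap r/2=355/9524: DF=(1 − 355/9524·(0.975800))/(1+355/9524) = 929/1000 ≈ 0.929000
step 3 [1.5y] bond c/2=33/800: DF=(1036523/1000000 − 33/800·(0.975800+0.929000))/(1+33/800) = 23/25 ≈ 0.920000
step 4 [2y] bond c/2=17/400: DF=(831381/800000 − 17/400·(0.975800+0.929000+0.920000))/(1+17/400) = 8817/10000 ≈ 0.881700
step 5 [2.5y] swap r/2=1639/45426: DF=(1 − 1639/45426·(0.975800+0.929000+0.920000+0.881700))/(1+1639/45426) = 8361/10000 ≈ 0.836100

1 1/2 4879/5000
2 1 929/1000
3 3/2 23/25
4 2 8817/10000
5 5/2 8361/10000
DF(0.5y) is solved at step 1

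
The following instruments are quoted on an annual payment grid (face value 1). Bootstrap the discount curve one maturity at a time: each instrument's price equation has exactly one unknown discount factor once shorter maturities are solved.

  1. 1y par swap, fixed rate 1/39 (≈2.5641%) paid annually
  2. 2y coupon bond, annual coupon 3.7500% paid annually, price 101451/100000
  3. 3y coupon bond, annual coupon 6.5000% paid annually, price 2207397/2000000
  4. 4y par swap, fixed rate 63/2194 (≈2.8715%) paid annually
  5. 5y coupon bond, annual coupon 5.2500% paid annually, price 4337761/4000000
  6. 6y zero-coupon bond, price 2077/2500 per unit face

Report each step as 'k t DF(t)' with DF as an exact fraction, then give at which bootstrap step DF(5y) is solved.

1 1 39/40
2 2 4713/5000
3 3 9193/10000
4 4 8929/10000
5 5 8443/10000
6 6 2077/2500
DF(5y) is solved at step 5

step 1 [1y] swap r/1=1/39: DF=(1 − 1/39·(0))/(1+1/39) = 39/40 ≈ 0.975000
step 2 [2y] bond c/1=3/80: DF=(101451/100000 − 3/80·(0.975000))/(1+3/80) = 4713/5000 ≈ 0.942600
step 3 [3y] bond c/1=13/200: DF=(2207397/2000000 − 13/200·(0.975000+0.942600))/(1+13/200) = 9193/10000 ≈ 0.919300
step 4 [4y] swap r/1=63/2194: DF=(1 − 63/2194·(0.975000+0.942600+0.919300))/(1+63/2194) = 8929/10000 ≈ 0.892900
step 5 [5y] bond c/1=21/400: DF=(4337761/4000000 − 21/400·(0.975000+0.942600+0.919300+0.892900))/(1+21/400) = 8443/10000 ≈ 0.844300
step 6 [6y] zero: DF = P = 2077/2500 ≈ 0.830800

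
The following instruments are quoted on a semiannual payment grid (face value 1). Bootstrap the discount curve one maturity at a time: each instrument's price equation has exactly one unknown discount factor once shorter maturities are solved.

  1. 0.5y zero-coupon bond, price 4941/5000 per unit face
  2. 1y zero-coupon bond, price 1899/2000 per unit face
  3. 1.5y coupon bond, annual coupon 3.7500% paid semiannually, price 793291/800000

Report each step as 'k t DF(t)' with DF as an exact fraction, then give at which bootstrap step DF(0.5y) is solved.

1 1/2 4941/5000
2 1 1899/2000
3 3/2 9377/10000
DF(0.5y) is solved at step 1

step 1 [0.5y] zero: DF = P = 4941/5000 ≈ 0.988200
step 2 [1y] zero: DF = P = 1899/2000 ≈ 0.949500
step 3 [1.5y] bond c/2=3/160: DF=(793291/800000 − 3/160·(0.988200+0.949500))/(1+3/160) = 9377/10000 ≈ 0.937700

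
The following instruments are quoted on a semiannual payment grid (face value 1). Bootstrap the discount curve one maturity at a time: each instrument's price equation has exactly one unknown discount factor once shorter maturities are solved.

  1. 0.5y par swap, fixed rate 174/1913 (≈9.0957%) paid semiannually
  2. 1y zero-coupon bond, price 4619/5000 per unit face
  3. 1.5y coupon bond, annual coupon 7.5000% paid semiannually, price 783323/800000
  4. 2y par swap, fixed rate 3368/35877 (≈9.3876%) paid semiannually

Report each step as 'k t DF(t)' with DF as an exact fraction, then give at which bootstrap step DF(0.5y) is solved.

step 1 [0.5y] swap r/2=87/1913: DF=(1 − 87/1913·(0))/(1+87/1913) = 1913/2000 ≈ 0.956500
step 2 [1y] zero: DF = P = 4619/5000 ≈ 0.923800
step 3 [1.5y] bond c/2=3/80: DF=(783323/800000 − 3/80·(0.956500+0.923800))/(1+3/80) = 4379/5000 ≈ 0.875800
step 4 [2y] swap r/2=1684/35877: DF=(1 − 1684/35877·(0.956500+0.923800+0.875800))/(1+1684/35877) = 2079/2500 ≈ 0.831600

1 1/2 1913/2000
2 1 4619/5000
3 3/2 4379/5000
4 2 2079/2500
DF(0.5y) is solved at step 1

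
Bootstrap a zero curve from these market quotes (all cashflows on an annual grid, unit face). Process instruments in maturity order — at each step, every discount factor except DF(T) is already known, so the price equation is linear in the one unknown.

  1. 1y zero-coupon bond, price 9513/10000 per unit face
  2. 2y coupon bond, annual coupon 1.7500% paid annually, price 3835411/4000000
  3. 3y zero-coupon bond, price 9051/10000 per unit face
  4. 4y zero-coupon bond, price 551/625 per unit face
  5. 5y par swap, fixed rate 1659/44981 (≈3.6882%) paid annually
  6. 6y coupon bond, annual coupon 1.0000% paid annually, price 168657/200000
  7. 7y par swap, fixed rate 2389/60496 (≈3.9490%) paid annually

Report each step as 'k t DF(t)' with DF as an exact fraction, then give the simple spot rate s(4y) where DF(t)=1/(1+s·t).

step 1 [1y] zero: DF = P = 9513/10000 ≈ 0.951300
step 2 [2y] bond c/1=7/400: DF=(3835411/4000000 − 7/400·(0.951300))/(1+7/400) = 463/500 ≈ 0.926000
step 3 [3y] zero: DF = P = 9051/10000 ≈ 0.905100
step 4 [4y] zero: DF = P = 551/625 ≈ 0.881600
step 5 [5y] swap r/1=1659/44981: DF=(1 − 1659/44981·(0.951300+0.926000+0.905100+0.881600))/(1+1659/44981) = 8341/10000 ≈ 0.834100
step 6 [6y] bond c/1=1/100: DF=(168657/200000 − 1/100·(0.951300+0.926000+0.905100+0.881600+0.834100))/(1+1/100) = 494/625 ≈ 0.790400
step 7 [7y] swap r/1=2389/60496: DF=(1 − 2389/60496·(0.951300+0.926000+0.905100+0.881600+0.834100+0.790400))/(1+2389/60496) = 7611/10000 ≈ 0.761100

1 1 9513/10000
2 2 463/500
3 3 9051/10000
4 4 551/625
5 5 8341/10000
6 6 494/625
7 7 7611/10000
s(4y) = (1/(551/625) − 1)/(4) = 37/1102 ≈ 3.3575%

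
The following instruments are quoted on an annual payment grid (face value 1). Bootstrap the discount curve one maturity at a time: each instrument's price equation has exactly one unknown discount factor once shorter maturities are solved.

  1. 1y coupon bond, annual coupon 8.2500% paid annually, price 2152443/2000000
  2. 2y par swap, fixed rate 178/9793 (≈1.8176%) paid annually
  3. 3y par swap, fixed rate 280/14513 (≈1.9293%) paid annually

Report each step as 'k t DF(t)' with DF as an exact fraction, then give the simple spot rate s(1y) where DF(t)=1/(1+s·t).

step 1 [1y] bond c/1=33/400: DF=(2152443/2000000 − 33/400·(0))/(1+33/400) = 4971/5000 ≈ 0.994200
step 2 [2y] swap r/1=178/9793: DF=(1 − 178/9793·(0.994200))/(1+178/9793) = 2411/2500 ≈ 0.964400
step 3 [3y] swap r/1=280/14513: DF=(1 − 280/14513·(0.994200+0.964400))/(1+280/14513) = 118/125 ≈ 0.944000

1 1 4971/5000
2 2 2411/2500
3 3 118/125
s(1y) = (1/(4971/5000) − 1)/(1) = 29/4971 ≈ 0.5834%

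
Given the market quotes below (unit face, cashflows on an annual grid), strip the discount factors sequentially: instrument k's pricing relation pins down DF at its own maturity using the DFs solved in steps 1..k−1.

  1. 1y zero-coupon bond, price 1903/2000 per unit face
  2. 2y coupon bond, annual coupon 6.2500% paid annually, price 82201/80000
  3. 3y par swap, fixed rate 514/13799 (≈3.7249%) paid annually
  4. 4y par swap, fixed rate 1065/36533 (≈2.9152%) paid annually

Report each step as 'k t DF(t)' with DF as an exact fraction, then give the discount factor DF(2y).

step 1 [1y] zero: DF = P = 1903/2000 ≈ 0.951500
step 2 [2y] bond c/1=1/16: DF=(82201/80000 − 1/16·(0.951500))/(1+1/16) = 9111/10000 ≈ 0.911100
step 3 [3y] swap r/1=514/13799: DF=(1 − 514/13799·(0.951500+0.911100))/(1+514/13799) = 2243/2500 ≈ 0.897200
step 4 [4y] swap r/1=1065/36533: DF=(1 − 1065/36533·(0.951500+0.911100+0.897200))/(1+1065/36533) = 1787/2000 ≈ 0.893500

1 1 1903/2000
2 2 9111/10000
3 3 2243/2500
4 4 1787/2000
DF(2y) = 9111/10000 ≈ 0.911100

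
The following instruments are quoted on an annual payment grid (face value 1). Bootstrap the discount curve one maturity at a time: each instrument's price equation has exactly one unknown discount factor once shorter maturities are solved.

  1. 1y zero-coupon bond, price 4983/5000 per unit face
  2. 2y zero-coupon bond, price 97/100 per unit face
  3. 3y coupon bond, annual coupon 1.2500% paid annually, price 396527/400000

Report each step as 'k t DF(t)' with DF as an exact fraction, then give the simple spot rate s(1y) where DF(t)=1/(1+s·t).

step 1 [1y] zero: DF = P = 4983/5000 ≈ 0.996600
step 2 [2y] zero: DF = P = 97/100 ≈ 0.970000
step 3 [3y] bond c/1=1/80: DF=(396527/400000 − 1/80·(0.996600+0.970000))/(1+1/80) = 2387/2500 ≈ 0.954800

1 1 4983/5000
2 2 97/100
3 3 2387/2500
s(1y) = (1/(4983/5000) − 1)/(1) = 17/4983 ≈ 0.3412%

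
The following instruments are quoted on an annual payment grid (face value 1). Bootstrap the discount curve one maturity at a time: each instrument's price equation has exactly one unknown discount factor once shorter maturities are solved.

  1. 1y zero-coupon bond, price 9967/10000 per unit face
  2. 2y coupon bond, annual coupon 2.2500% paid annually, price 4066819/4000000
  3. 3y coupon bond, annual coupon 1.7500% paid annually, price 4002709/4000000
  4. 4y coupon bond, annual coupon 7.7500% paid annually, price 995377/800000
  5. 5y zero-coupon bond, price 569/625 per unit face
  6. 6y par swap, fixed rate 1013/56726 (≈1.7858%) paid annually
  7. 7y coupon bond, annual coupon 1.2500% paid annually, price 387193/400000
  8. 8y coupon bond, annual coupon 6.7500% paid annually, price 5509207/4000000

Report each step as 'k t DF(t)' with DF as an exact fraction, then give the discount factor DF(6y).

1 1 9967/10000
2 2 2431/2500
3 3 1187/1250
4 4 1181/1250
5 5 569/625
6 6 8987/10000
7 7 443/500
8 8 1751/2000
DF(6y) = 8987/10000 ≈ 0.898700

step 1 [1y] zero: DF = P = 9967/10000 ≈ 0.996700
step 2 [2y] bond c/1=9/400: DF=(4066819/4000000 − 9/400·(0.996700))/(1+9/400) = 2431/2500 ≈ 0.972400
step 3 [3y] bond c/1=7/400: DF=(4002709/4000000 − 7/400·(0.996700+0.972400))/(1+7/400) = 1187/1250 ≈ 0.949600
step 4 [4y] bond c/1=31/400: DF=(995377/800000 − 31/400·(0.996700+0.972400+0.949600))/(1+31/400) = 1181/1250 ≈ 0.944800
step 5 [5y] zero: DF = P = 569/625 ≈ 0.910400
step 6 [6y] swap r/1=1013/56726: DF=(1 − 1013/56726·(0.996700+0.972400+0.949600+0.944800+0.910400))/(1+1013/56726) = 8987/10000 ≈ 0.898700
step 7 [7y] bond c/1=1/80: DF=(387193/400000 − 1/80·(0.996700+0.972400+0.949600+0.944800+0.910400+0.898700))/(1+1/80) = 443/500 ≈ 0.886000
step 8 [8y] bond c/1=27/400: DF=(5509207/4000000 − 27/400·(0.996700+0.972400+0.949600+0.944800+0.910400+0.898700+0.886000))/(1+27/400) = 1751/2000 ≈ 0.875500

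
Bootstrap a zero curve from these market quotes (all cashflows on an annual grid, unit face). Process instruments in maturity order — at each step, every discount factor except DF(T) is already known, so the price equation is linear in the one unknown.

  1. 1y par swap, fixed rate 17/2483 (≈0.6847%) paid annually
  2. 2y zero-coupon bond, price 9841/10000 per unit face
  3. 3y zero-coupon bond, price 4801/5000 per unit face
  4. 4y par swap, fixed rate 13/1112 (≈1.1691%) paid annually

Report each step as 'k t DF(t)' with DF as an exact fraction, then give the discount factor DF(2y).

step 1 [1y] swap r/1=17/2483: DF=(1 − 17/2483·(0))/(1+17/2483) = 2483/2500 ≈ 0.993200
step 2 [2y] zero: DF = P = 9841/10000 ≈ 0.984100
step 3 [3y] zero: DF = P = 4801/5000 ≈ 0.960200
step 4 [4y] swap r/1=13/1112: DF=(1 − 13/1112·(0.993200+0.984100+0.960200))/(1+13/1112) = 1909/2000 ≈ 0.954500

1 1 2483/2500
2 2 9841/10000
3 3 4801/5000
4 4 1909/2000
DF(2y) = 9841/10000 ≈ 0.984100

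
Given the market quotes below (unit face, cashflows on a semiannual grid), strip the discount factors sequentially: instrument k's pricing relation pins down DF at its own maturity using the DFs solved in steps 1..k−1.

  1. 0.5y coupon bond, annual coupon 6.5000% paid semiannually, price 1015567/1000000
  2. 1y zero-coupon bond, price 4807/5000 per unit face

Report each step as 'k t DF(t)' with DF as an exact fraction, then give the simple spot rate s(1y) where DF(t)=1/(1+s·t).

step 1 [0.5y] bond c/2=13/400: DF=(1015567/1000000 − 13/400·(0))/(1+13/400) = 2459/2500 ≈ 0.983600
step 2 [1y] zero: DF = P = 4807/5000 ≈ 0.961400

1 1/2 2459/2500
2 1 4807/5000
s(1y) = (1/(4807/5000) − 1)/(1) = 193/4807 ≈ 4.0150%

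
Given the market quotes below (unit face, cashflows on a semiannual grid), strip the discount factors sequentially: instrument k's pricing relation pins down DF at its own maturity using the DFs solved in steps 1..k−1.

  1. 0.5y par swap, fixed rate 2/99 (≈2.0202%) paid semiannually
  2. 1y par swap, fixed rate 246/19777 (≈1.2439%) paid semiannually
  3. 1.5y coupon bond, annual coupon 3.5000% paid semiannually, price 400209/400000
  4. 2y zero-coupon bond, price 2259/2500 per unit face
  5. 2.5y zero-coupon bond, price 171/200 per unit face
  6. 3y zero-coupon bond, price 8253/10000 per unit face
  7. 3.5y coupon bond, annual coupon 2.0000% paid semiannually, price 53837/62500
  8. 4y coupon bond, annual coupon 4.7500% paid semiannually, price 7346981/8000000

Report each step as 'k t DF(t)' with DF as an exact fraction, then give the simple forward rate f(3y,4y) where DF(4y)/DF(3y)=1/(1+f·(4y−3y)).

step 1 [0.5y] swap r/2=1/99: DF=(1 − 1/99·(0))/(1+1/99) = 99/100 ≈ 0.990000
step 2 [1y] swap r/2=123/19777: DF=(1 − 123/19777·(0.990000))/(1+123/19777) = 9877/10000 ≈ 0.987700
step 3 [1.5y] bond c/2=7/400: DF=(400209/400000 − 7/400·(0.990000+0.987700))/(1+7/400) = 9493/10000 ≈ 0.949300
step 4 [2y] zero: DF = P = 2259/2500 ≈ 0.903600
step 5 [2.5y] zero: DF = P = 171/200 ≈ 0.855000
step 6 [3y] zero: DF = P = 8253/10000 ≈ 0.825300
step 7 [3.5y] bond c/2=1/100: DF=(53837/62500 − 1/100·(0.990000+0.987700+0.949300+0.903600+0.855000+0.825300))/(1+1/100) = 7983/10000 ≈ 0.798300
step 8 [4y] bond c/2=19/800: DF=(7346981/8000000 − 19/800·(0.990000+0.987700+0.949300+0.903600+0.855000+0.825300+0.798300))/(1+19/800) = 7507/10000 ≈ 0.750700

1 1/2 99/100
2 1 9877/10000
3 3/2 9493/10000
4 2 2259/2500
5 5/2 171/200
6 3 8253/10000
7 7/2 7983/10000
8 4 7507/10000
f(3y,4y) = ((8253/10000)/(7507/10000) − 1)/(1) = 746/7507 ≈ 9.9374%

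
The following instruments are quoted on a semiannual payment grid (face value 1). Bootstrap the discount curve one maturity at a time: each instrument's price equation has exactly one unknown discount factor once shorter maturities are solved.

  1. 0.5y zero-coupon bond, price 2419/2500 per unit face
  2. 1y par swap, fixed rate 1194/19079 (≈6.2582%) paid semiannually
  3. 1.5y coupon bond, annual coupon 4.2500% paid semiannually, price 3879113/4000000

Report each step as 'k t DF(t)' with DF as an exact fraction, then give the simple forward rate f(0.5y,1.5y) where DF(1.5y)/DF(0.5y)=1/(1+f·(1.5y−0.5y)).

step 1 [0.5y] zero: DF = P = 2419/2500 ≈ 0.967600
step 2 [1y] swap r/2=597/19079: DF=(1 − 597/19079·(0.967600))/(1+597/19079) = 9403/10000 ≈ 0.940300
step 3 [1.5y] bond c/2=17/800: DF=(3879113/4000000 − 17/800·(0.967600+0.940300))/(1+17/800) = 9099/10000 ≈ 0.909900

1 1/2 2419/2500
2 1 9403/10000
3 3/2 9099/10000
f(0.5y,1.5y) = ((2419/2500)/(9099/10000) − 1)/(1) = 577/9099 ≈ 6.3414%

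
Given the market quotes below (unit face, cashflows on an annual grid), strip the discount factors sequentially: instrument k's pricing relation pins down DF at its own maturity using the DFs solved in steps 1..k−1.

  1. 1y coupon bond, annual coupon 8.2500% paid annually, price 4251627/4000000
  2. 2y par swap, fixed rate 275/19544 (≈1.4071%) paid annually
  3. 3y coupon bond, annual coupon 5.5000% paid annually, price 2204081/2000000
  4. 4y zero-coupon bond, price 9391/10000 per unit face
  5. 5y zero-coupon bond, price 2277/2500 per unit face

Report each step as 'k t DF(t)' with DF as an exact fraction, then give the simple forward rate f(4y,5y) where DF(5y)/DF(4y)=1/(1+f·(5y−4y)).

1 1 9819/10000
2 2 389/400
3 3 9427/10000
4 4 9391/10000
5 5 2277/2500
f(4y,5y) = ((9391/10000)/(2277/2500) − 1)/(1) = 283/9108 ≈ 3.1072%

step 1 [1y] bond c/1=33/400: DF=(4251627/4000000 − 33/400·(0))/(1+33/400) = 9819/10000 ≈ 0.981900
step 2 [2y] swap r/1=275/19544: DF=(1 − 275/19544·(0.981900))/(1+275/19544) = 389/400 ≈ 0.972500
step 3 [3y] bond c/1=11/200: DF=(2204081/2000000 − 11/200·(0.981900+0.972500))/(1+11/200) = 9427/10000 ≈ 0.942700
step 4 [4y] zero: DF = P = 9391/10000 ≈ 0.939100
step 5 [5y] zero: DF = P = 2277/2500 ≈ 0.910800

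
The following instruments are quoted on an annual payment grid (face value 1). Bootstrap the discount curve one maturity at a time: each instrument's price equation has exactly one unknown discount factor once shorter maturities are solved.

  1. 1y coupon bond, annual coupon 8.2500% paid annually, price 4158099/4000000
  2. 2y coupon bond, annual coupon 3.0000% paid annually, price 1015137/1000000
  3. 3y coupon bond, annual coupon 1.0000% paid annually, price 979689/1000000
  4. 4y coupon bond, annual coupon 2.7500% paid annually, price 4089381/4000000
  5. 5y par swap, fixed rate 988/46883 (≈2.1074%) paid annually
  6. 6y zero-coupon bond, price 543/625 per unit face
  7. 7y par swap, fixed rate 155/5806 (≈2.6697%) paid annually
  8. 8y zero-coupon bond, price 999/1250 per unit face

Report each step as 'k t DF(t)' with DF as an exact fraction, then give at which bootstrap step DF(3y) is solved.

1 1 9603/10000
2 2 1197/1250
3 3 951/1000
4 4 4591/5000
5 5 2253/2500
6 6 543/625
7 7 1659/2000
8 8 999/1250
DF(3y) is solved at step 3

step 1 [1y] bond c/1=33/400: DF=(4158099/4000000 − 33/400·(0))/(1+33/400) = 9603/10000 ≈ 0.960300
step 2 [2y] bond c/1=3/100: DF=(1015137/1000000 − 3/100·(0.960300))/(1+3/100) = 1197/1250 ≈ 0.957600
step 3 [3y] bond c/1=1/100: DF=(979689/1000000 − 1/100·(0.960300+0.957600))/(1+1/100) = 951/1000 ≈ 0.951000
step 4 [4y] bond c/1=11/400: DF=(4089381/4000000 − 11/400·(0.960300+0.957600+0.951000))/(1+11/400) = 4591/5000 ≈ 0.918200
step 5 [5y] swap r/1=988/46883: DF=(1 − 988/46883·(0.960300+0.957600+0.951000+0.918200))/(1+988/46883) = 2253/2500 ≈ 0.901200
step 6 [6y] zero: DF = P = 543/625 ≈ 0.868800
step 7 [7y] swap r/1=155/5806: DF=(1 − 155/5806·(0.960300+0.957600+0.951000+0.918200+0.901200+0.868800))/(1+155/5806) = 1659/2000 ≈ 0.829500
step 8 [8y] zero: DF = P = 999/1250 ≈ 0.799200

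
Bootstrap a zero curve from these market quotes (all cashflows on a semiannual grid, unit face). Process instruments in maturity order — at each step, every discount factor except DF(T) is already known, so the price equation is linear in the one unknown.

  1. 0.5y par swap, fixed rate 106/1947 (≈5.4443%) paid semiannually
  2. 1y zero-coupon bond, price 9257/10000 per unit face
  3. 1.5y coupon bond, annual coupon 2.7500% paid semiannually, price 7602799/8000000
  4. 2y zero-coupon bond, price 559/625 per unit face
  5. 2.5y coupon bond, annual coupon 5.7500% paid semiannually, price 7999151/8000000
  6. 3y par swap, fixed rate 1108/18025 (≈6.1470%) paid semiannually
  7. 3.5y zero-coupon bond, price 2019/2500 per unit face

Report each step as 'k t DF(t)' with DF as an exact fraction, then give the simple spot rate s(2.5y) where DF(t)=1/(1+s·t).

step 1 [0.5y] swap r/2=53/1947: DF=(1 − 53/1947·(0))/(1+53/1947) = 1947/2000 ≈ 0.973500
step 2 [1y] zero: DF = P = 9257/10000 ≈ 0.925700
step 3 [1.5y] bond c/2=11/800: DF=(7602799/8000000 − 11/800·(0.973500+0.925700))/(1+11/800) = 9117/10000 ≈ 0.911700
step 4 [2y] zero: DF = P = 559/625 ≈ 0.894400
step 5 [2.5y] bond c/2=23/800: DF=(7999151/8000000 − 23/800·(0.973500+0.925700+0.911700+0.894400))/(1+23/800) = 2171/2500 ≈ 0.868400
step 6 [3y] swap r/2=554/18025: DF=(1 − 554/18025·(0.973500+0.925700+0.911700+0.894400+0.868400))/(1+554/18025) = 4169/5000 ≈ 0.833800
step 7 [3.5y] zero: DF = P = 2019/2500 ≈ 0.807600

1 1/2 1947/2000
2 1 9257/10000
3 3/2 9117/10000
4 2 559/625
5 5/2 2171/2500
6 3 4169/5000
7 7/2 2019/2500
s(2.5y) = (1/(2171/2500) − 1)/(5/2) = 658/10855 ≈ 6.0617%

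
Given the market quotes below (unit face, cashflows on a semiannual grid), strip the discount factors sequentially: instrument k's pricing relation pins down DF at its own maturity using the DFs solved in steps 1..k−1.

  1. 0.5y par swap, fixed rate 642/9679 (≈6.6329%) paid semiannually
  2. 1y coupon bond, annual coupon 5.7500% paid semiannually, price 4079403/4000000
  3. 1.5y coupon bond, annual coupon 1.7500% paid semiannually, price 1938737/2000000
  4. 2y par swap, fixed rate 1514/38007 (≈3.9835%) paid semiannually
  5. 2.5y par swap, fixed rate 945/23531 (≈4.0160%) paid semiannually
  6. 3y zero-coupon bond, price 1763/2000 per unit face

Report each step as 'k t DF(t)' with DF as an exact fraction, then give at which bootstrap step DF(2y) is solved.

1 1/2 9679/10000
2 1 9643/10000
3 3/2 4721/5000
4 2 9243/10000
5 5/2 1811/2000
6 3 1763/2000
DF(2y) is solved at step 4

step 1 [0.5y] swap r/2=321/9679: DF=(1 − 321/9679·(0))/(1+321/9679) = 9679/10000 ≈ 0.967900
step 2 [1y] bond c/2=23/800: DF=(4079403/4000000 − 23/800·(0.967900))/(1+23/800) = 9643/10000 ≈ 0.964300
step 3 [1.5y] bond c/2=7/800: DF=(1938737/2000000 − 7/800·(0.967900+0.964300))/(1+7/800) = 4721/5000 ≈ 0.944200
step 4 [2y] swap r/2=757/38007: DF=(1 − 757/38007·(0.967900+0.964300+0.944200))/(1+757/38007) = 9243/10000 ≈ 0.924300
step 5 [2.5y] swap r/2=945/47062: DF=(1 − 945/47062·(0.967900+0.964300+0.944200+0.924300))/(1+945/47062) = 1811/2000 ≈ 0.905500
step 6 [3y] zero: DF = P = 1763/2000 ≈ 0.881500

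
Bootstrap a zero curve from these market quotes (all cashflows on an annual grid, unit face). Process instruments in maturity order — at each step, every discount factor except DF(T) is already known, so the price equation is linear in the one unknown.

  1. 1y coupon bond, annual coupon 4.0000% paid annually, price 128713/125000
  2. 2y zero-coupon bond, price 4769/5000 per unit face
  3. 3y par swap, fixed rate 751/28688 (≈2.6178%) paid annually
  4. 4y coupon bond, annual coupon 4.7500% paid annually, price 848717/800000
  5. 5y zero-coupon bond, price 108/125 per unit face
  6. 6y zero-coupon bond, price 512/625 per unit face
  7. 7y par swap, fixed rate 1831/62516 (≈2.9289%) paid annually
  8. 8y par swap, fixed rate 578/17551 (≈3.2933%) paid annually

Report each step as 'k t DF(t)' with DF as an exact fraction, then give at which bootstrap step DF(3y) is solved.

step 1 [1y] bond c/1=1/25: DF=(128713/125000 − 1/25·(0))/(1+1/25) = 9901/10000 ≈ 0.990100
step 2 [2y] zero: DF = P = 4769/5000 ≈ 0.953800
step 3 [3y] swap r/1=751/28688: DF=(1 − 751/28688·(0.990100+0.953800))/(1+751/28688) = 9249/10000 ≈ 0.924900
step 4 [4y] bond c/1=19/400: DF=(848717/800000 − 19/400·(0.990100+0.953800+0.924900))/(1+19/400) = 8827/10000 ≈ 0.882700
step 5 [5y] zero: DF = P = 108/125 ≈ 0.864000
step 6 [6y] zero: DF = P = 512/625 ≈ 0.819200
step 7 [7y] swap r/1=1831/62516: DF=(1 − 1831/62516·(0.990100+0.953800+0.924900+0.882700+0.864000+0.819200))/(1+1831/62516) = 8169/10000 ≈ 0.816900
step 8 [8y] swap r/1=578/17551: DF=(1 − 578/17551·(0.990100+0.953800+0.924900+0.882700+0.864000+0.819200+0.816900))/(1+578/17551) = 961/1250 ≈ 0.768800

1 1 9901/10000
2 2 4769/5000
3 3 9249/10000
4 4 8827/10000
5 5 108/125
6 6 512/625
7 7 8169/10000
8 8 961/1250
DF(3y) is solved at step 3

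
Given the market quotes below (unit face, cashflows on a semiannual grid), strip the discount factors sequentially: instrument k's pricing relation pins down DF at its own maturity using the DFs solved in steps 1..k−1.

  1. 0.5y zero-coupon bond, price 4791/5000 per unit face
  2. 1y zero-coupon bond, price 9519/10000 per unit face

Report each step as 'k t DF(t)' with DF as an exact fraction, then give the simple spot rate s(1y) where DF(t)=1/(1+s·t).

1 1/2 4791/5000
2 1 9519/10000
s(1y) = (1/(9519/10000) − 1)/(1) = 481/9519 ≈ 5.0531%

step 1 [0.5y] zero: DF = P = 4791/5000 ≈ 0.958200
step 2 [1y] zero: DF = P = 9519/10000 ≈ 0.951900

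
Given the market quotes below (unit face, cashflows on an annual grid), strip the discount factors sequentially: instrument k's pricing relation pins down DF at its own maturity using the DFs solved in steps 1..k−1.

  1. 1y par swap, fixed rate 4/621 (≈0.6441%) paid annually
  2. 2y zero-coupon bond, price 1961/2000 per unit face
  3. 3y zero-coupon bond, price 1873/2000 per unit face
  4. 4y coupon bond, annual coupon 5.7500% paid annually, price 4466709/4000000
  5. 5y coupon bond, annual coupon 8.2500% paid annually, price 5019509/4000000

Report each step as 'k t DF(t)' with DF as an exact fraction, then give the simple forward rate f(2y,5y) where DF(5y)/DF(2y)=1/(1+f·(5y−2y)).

step 1 [1y] swap r/1=4/621: DF=(1 − 4/621·(0))/(1+4/621) = 621/625 ≈ 0.993600
step 2 [2y] zero: DF = P = 1961/2000 ≈ 0.980500
step 3 [3y] zero: DF = P = 1873/2000 ≈ 0.936500
step 4 [4y] bond c/1=23/400: DF=(4466709/4000000 − 23/400·(0.993600+0.980500+0.936500))/(1+23/400) = 8977/10000 ≈ 0.897700
step 5 [5y] bond c/1=33/400: DF=(5019509/4000000 − 33/400·(0.993600+0.980500+0.936500+0.897700))/(1+33/400) = 869/1000 ≈ 0.869000

1 1 621/625
2 2 1961/2000
3 3 1873/2000
4 4 8977/10000
5 5 869/1000
f(2y,5y) = ((1961/2000)/(869/1000) − 1)/(3) = 223/5214 ≈ 4.2769%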